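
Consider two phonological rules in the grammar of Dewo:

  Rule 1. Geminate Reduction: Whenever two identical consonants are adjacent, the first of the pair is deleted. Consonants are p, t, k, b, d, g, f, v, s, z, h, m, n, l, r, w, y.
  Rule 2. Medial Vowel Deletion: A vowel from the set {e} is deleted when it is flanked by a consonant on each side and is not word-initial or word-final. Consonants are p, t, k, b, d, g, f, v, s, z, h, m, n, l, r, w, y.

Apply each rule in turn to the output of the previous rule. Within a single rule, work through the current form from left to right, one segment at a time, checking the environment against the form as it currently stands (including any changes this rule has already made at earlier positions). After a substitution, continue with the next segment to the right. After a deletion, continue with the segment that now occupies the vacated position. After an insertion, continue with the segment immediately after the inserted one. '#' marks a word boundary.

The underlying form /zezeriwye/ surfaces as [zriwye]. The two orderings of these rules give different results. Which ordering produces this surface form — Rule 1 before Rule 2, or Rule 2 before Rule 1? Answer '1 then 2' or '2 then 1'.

2 then 1

Order 1 then 2:
  1 Geminate Reduction: no change — [zezeriwye]
  2 Medial Vowel Deletion: [zezeriwye] → [zzriwye]
  result: [zzriwye]
Order 2 then 1:
  2 Medial Vowel Deletion: [zezeriwye] → [zzriwye]
  1 Geminate Reduction: [zzriwye] → [zriwye]
  result: [zriwye]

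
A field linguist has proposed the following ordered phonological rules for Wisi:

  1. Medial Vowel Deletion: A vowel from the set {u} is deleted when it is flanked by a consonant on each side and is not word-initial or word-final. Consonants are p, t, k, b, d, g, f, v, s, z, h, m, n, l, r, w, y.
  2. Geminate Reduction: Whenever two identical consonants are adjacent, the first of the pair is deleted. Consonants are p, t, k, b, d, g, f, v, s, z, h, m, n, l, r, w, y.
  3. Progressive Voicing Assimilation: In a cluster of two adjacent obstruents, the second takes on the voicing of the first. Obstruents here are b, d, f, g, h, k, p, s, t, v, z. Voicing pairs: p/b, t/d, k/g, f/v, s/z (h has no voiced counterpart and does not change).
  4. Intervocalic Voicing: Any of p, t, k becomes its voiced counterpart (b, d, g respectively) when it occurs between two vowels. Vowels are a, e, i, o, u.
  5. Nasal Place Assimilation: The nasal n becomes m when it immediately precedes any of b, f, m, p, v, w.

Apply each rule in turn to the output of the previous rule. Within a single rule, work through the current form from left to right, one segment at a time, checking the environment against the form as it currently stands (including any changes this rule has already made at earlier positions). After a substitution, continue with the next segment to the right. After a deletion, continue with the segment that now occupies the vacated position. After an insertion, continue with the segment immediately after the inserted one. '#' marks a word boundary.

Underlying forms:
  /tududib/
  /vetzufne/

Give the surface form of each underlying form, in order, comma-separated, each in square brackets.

[ttib], [vetsfne]

/tududib/:
  1 Medial Vowel Deletion: [tududib] → [tddib]
  2 Geminate Reduction: [tddib] → [tdib]
  3 Progressive Voicing Assimilation: [tdib] → [ttib]
  4 Intervocalic Voicing: no change — [ttib]
  5 Nasal Place Assimilation: no change — [ttib]
/vetzufne/:
  1 Medial Vowel Deletion: [vetzufne] → [vetzfne]
  2 Geminate Reduction: no change — [vetzfne]
  3 Progressive Voicing Assimilation: [vetzfne] → [vetsfne]
  4 Intervocalic Voicing: no change — [vetsfne]
  5 Nasal Place Assimilation: no change — [vetsfne]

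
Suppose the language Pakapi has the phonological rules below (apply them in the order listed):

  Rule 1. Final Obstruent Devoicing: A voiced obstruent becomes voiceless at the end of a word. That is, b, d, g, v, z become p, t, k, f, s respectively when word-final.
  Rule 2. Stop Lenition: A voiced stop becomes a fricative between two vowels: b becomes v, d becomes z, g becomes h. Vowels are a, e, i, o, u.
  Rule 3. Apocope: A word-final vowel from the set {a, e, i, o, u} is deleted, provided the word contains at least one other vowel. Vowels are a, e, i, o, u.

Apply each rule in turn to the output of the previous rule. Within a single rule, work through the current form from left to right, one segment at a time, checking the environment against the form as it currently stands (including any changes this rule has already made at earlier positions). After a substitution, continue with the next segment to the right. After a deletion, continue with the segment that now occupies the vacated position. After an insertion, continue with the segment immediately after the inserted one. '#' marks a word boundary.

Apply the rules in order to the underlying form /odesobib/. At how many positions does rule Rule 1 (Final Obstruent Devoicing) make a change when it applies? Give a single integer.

1

Rule 1 Final Obstruent Devoicing: [odesobib] → [odesobip]
Rule 2 Stop Lenition: [odesobip] → [ozesovip]
Rule 3 Apocope: no change — [ozesovip]
Rule Rule 1 changed 1 position(s).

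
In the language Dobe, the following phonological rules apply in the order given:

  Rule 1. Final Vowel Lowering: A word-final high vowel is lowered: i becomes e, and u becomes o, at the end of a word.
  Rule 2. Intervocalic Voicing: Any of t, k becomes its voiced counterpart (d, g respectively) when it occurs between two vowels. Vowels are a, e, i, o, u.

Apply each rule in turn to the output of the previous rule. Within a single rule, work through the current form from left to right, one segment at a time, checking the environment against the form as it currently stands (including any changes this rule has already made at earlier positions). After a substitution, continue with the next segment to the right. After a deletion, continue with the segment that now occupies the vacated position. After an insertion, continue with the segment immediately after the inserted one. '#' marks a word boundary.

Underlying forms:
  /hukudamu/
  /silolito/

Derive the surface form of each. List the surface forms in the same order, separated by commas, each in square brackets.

[hugudamo], [silolido]

/hukudamu/:
  Rule 1 Final Vowel Lowering: [hukudamu] → [hukudamo]
  Rule 2 Intervocalic Voicing: [hukudamo] → [hugudamo]
/silolito/:
  Rule 1 Final Vowel Lowering: no change — [silolito]
  Rule 2 Intervocalic Voicing: [silolito] → [silolido]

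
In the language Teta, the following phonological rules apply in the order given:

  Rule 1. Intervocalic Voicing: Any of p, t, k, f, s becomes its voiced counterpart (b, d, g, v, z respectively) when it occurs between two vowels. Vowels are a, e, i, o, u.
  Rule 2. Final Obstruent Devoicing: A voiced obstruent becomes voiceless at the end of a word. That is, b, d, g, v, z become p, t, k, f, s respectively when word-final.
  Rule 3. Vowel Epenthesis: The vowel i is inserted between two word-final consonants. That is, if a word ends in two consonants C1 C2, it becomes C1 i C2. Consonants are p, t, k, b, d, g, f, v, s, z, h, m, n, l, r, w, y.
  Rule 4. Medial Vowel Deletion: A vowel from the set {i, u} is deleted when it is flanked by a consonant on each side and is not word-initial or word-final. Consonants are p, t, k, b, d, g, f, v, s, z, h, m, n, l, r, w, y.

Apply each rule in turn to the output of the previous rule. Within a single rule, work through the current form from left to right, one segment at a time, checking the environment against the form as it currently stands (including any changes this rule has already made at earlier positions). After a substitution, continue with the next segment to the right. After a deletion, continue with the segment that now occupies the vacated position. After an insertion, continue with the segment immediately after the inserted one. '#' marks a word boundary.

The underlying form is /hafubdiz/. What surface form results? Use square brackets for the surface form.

Rule 1 Intervocalic Voicing: [hafubdiz] → [havubdiz]
Rule 2 Final Obstruent Devoicing: [havubdiz] → [havubdis]
Rule 3 Vowel Epenthesis: no change — [havubdis]
Rule 4 Medial Vowel Deletion: [havubdis] → [havbds]

[havbds]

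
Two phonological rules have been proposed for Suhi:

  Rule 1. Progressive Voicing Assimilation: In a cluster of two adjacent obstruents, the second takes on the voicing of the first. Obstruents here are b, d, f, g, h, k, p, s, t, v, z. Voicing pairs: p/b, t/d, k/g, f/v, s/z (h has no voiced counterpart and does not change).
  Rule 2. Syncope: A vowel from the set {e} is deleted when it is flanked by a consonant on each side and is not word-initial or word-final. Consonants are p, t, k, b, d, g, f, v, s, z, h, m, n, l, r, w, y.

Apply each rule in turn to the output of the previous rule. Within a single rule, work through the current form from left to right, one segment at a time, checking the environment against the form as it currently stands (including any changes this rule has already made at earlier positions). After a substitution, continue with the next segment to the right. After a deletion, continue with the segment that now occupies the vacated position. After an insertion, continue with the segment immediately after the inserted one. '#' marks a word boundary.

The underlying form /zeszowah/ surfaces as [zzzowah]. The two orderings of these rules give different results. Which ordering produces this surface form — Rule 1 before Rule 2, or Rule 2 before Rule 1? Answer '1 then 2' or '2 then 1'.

Order 1 then 2:
  1 Progressive Voicing Assimilation: [zeszowah] → [zessowah]
  2 Syncope: [zessowah] → [zssowah]
  result: [zssowah]
Order 2 then 1:
  2 Syncope: [zeszowah] → [zszowah]
  1 Progressive Voicing Assimilation: [zszowah] → [zzzowah]
  result: [zzzowah]

2 then 1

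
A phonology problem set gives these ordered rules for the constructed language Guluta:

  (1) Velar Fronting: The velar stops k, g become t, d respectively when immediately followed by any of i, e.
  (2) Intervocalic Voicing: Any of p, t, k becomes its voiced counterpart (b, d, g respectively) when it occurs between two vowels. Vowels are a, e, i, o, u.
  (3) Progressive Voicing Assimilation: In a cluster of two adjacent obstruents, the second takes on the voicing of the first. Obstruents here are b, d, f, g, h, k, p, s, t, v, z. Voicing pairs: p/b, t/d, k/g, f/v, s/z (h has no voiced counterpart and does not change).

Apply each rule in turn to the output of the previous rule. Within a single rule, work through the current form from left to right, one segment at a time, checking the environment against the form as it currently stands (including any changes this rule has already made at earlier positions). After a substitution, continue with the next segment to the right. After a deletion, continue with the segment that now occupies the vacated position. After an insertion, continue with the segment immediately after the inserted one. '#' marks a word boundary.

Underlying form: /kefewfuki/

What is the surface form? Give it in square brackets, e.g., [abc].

(1) Velar Fronting: [kefewfuki] → [tefewfuti]
(2) Intervocalic Voicing: [tefewfuti] → [tefewfudi]
(3) Progressive Voicing Assimilation: no change — [tefewfudi]

[tefewfudi]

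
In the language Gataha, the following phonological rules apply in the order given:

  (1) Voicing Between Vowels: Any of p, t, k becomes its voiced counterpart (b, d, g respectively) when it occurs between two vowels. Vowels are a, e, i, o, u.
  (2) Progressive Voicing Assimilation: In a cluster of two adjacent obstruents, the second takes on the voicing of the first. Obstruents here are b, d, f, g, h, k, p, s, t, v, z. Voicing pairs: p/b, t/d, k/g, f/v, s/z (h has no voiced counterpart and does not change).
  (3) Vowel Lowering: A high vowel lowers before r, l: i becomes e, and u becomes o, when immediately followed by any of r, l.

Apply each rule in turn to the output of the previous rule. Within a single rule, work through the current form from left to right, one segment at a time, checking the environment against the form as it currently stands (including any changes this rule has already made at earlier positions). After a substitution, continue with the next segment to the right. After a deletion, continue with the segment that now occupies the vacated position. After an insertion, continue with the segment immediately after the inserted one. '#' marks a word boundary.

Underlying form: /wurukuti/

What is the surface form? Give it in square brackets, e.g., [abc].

[worugudi]

(1) Voicing Between Vowels: [wurukuti] → [wurugudi]
(2) Progressive Voicing Assimilation: no change — [wurugudi]
(3) Vowel Lowering: [wurugudi] → [worugudi]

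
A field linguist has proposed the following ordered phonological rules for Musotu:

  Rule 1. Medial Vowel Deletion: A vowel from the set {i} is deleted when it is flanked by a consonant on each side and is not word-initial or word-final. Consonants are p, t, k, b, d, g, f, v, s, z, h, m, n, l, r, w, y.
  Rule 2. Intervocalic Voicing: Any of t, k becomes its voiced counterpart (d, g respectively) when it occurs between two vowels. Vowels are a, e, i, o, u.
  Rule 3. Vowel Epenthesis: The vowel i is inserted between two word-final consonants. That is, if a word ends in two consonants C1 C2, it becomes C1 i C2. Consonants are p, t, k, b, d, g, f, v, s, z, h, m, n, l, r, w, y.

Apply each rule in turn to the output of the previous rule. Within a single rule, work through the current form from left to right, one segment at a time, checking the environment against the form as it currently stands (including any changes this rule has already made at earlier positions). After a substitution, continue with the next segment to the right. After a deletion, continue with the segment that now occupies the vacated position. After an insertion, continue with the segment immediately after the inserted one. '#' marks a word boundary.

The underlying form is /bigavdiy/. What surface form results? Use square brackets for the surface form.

Rule 1 Medial Vowel Deletion: [bigavdiy] → [bgavdy]
Rule 2 Intervocalic Voicing: no change — [bgavdy]
Rule 3 Vowel Epenthesis: [bgavdy] → [bgavdiy]

[bgavdiy]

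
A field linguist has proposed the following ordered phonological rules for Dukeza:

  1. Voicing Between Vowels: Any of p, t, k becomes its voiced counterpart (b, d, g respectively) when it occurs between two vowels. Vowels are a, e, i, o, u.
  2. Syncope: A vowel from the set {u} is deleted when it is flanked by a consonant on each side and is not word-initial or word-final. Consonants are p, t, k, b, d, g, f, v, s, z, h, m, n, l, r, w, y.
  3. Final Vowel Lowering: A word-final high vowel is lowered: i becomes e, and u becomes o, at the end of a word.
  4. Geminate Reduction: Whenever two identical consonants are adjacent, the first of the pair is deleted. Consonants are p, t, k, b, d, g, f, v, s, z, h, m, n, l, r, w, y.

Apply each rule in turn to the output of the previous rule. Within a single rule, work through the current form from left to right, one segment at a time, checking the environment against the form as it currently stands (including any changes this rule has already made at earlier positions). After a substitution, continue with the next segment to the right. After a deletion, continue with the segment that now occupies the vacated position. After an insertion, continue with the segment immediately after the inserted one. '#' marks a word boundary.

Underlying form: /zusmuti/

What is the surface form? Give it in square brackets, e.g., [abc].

1 Voicing Between Vowels: [zusmuti] → [zusmudi]
2 Syncope: [zusmudi] → [zsmdi]
3 Final Vowel Lowering: [zsmdi] → [zsmde]
4 Geminate Reduction: no change — [zsmde]

[zsmde]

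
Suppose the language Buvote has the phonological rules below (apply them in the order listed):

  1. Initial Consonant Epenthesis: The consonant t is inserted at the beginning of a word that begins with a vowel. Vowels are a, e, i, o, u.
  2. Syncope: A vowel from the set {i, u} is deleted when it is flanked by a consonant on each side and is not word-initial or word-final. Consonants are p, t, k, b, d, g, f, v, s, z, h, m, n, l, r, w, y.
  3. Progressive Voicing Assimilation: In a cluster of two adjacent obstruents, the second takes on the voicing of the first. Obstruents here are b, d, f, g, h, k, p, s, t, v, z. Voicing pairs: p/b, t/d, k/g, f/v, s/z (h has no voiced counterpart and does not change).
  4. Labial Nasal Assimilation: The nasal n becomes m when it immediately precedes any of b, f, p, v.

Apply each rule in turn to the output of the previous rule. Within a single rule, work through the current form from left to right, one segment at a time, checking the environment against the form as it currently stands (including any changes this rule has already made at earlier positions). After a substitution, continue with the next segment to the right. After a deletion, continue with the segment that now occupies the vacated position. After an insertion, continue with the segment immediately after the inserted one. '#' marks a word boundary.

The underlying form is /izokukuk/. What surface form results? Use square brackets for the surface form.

[tsokkk]

1 Initial Consonant Epenthesis: [izokukuk] → [tizokukuk]
2 Syncope: [tizokukuk] → [tzokkk]
3 Progressive Voicing Assimilation: [tzokkk] → [tsokkk]
4 Labial Nasal Assimilation: no change — [tsokkk]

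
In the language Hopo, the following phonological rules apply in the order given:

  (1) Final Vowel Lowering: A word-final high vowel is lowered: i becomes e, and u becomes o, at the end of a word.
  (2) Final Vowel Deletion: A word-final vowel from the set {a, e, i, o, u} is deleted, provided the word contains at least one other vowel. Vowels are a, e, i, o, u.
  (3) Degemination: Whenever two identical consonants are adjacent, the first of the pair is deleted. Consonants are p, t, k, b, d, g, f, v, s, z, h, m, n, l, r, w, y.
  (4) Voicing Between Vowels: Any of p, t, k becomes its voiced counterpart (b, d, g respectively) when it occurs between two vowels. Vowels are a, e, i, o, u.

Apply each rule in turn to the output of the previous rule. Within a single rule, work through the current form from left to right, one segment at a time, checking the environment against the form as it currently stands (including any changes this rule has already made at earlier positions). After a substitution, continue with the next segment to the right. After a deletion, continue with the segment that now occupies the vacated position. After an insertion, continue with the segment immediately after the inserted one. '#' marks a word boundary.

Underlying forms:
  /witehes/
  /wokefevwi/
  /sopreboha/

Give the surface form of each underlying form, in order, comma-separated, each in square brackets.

/witehes/:
  (1) Final Vowel Lowering: no change — [witehes]
  (2) Final Vowel Deletion: no change — [witehes]
  (3) Degemination: no change — [witehes]
  (4) Voicing Between Vowels: [witehes] → [widehes]
/wokefevwi/:
  (1) Final Vowel Lowering: [wokefevwi] → [wokefevwe]
  (2) Final Vowel Deletion: [wokefevwe] → [wokefevw]
  (3) Degemination: no change — [wokefevw]
  (4) Voicing Between Vowels: [wokefevw] → [wogefevw]
/sopreboha/:
  (1) Final Vowel Lowering: no change — [sopreboha]
  (2) Final Vowel Deletion: [sopreboha] → [sopreboh]
  (3) Degemination: no change — [sopreboh]
  (4) Voicing Between Vowels: no change — [sopreboh]

[widehes], [wogefevw], [sopreboh]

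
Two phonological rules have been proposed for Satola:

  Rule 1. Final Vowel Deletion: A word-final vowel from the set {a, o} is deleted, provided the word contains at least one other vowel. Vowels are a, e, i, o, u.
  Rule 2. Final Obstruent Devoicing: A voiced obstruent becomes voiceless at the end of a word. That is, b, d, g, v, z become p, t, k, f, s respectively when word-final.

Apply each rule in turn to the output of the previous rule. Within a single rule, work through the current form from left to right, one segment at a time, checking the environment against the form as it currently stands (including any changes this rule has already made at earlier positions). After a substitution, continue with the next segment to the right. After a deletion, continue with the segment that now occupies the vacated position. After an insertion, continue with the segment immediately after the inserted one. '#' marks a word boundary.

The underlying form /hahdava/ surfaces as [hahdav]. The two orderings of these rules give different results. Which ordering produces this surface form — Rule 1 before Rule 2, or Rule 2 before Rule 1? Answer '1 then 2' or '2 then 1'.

Order 1 then 2:
  1 Final Vowel Deletion: [hahdava] → [hahdav]
  2 Final Obstruent Devoicing: [hahdav] → [hahdaf]
  result: [hahdaf]
Order 2 then 1:
  2 Final Obstruent Devoicing: no change — [hahdava]
  1 Final Vowel Deletion: [hahdava] → [hahdav]
  result: [hahdav]

2 then 1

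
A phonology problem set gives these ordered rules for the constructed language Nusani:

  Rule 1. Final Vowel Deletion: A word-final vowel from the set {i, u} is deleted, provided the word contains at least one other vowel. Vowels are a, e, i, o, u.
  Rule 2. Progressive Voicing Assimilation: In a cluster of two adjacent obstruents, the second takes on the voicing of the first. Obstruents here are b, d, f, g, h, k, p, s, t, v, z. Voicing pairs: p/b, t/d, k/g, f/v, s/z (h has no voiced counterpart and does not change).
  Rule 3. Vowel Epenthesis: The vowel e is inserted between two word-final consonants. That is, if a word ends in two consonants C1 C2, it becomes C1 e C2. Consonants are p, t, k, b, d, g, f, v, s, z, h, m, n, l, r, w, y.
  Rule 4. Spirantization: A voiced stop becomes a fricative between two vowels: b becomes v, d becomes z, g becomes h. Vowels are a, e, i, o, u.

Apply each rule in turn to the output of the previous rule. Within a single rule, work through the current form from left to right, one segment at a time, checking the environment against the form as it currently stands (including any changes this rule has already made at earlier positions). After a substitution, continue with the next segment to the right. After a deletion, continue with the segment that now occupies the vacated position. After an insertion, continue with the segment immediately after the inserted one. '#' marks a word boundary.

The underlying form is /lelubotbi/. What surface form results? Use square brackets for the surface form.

Rule 1 Final Vowel Deletion: [lelubotbi] → [lelubotb]
Rule 2 Progressive Voicing Assimilation: [lelubotb] → [lelubotp]
Rule 3 Vowel Epenthesis: [lelubotp] → [lelubotep]
Rule 4 Spirantization: [lelubotep] → [leluvotep]

[leluvotep]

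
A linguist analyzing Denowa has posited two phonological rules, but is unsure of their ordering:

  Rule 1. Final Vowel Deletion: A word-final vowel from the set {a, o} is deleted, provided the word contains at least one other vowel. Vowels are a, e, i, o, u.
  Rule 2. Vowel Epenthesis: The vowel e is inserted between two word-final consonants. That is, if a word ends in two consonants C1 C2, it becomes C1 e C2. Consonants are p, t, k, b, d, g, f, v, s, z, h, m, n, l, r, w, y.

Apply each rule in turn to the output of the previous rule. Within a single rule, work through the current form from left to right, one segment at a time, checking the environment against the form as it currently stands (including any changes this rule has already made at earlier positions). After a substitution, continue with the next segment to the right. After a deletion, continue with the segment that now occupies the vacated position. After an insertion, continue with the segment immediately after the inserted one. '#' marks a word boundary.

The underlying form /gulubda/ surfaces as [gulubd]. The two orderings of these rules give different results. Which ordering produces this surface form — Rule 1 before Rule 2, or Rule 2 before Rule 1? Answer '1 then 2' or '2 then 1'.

Order 1 then 2:
  1 Final Vowel Deletion: [gulubda] → [gulubd]
  2 Vowel Epenthesis: [gulubd] → [gulubed]
  result: [gulubed]
Order 2 then 1:
  2 Vowel Epenthesis: no change — [gulubda]
  1 Final Vowel Deletion: [gulubda] → [gulubd]
  result: [gulubd]

2 then 1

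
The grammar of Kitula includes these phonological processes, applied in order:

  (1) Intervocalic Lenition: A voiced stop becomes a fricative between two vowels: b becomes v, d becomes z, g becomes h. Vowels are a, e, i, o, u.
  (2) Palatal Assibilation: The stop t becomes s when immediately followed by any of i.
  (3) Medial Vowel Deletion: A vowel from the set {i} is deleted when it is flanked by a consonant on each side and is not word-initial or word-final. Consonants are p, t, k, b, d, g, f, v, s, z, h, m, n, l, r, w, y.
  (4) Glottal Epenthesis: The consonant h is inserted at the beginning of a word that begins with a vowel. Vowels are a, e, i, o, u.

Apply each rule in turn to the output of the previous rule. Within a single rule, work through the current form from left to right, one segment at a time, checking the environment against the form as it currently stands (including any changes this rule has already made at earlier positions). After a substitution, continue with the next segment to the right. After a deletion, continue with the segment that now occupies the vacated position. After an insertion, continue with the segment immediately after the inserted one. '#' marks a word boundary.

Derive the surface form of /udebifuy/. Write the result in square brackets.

[huzevfuy]

(1) Intervocalic Lenition: [udebifuy] → [uzevifuy]
(2) Palatal Assibilation: no change — [uzevifuy]
(3) Medial Vowel Deletion: [uzevifuy] → [uzevfuy]
(4) Glottal Epenthesis: [uzevfuy] → [huzevfuy]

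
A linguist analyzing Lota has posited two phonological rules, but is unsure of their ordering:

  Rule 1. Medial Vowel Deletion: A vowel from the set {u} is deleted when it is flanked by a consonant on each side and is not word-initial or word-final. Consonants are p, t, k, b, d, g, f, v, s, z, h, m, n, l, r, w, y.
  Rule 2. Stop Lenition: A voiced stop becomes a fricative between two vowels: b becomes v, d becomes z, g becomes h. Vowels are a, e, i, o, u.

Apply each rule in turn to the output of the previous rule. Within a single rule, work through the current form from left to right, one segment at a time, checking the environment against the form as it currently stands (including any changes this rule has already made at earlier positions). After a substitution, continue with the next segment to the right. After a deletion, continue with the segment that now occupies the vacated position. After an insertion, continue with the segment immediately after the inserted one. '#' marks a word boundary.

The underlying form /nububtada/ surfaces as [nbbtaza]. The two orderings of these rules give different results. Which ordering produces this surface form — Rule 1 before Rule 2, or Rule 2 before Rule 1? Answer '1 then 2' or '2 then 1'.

Order 1 then 2:
  1 Medial Vowel Deletion: [nububtada] → [nbbtada]
  2 Stop Lenition: [nbbtada] → [nbbtaza]
  result: [nbbtaza]
Order 2 then 1:
  2 Stop Lenition: [nububtada] → [nuvubtaza]
  1 Medial Vowel Deletion: [nuvubtaza] → [nvbtaza]
  result: [nvbtaza]

1 then 2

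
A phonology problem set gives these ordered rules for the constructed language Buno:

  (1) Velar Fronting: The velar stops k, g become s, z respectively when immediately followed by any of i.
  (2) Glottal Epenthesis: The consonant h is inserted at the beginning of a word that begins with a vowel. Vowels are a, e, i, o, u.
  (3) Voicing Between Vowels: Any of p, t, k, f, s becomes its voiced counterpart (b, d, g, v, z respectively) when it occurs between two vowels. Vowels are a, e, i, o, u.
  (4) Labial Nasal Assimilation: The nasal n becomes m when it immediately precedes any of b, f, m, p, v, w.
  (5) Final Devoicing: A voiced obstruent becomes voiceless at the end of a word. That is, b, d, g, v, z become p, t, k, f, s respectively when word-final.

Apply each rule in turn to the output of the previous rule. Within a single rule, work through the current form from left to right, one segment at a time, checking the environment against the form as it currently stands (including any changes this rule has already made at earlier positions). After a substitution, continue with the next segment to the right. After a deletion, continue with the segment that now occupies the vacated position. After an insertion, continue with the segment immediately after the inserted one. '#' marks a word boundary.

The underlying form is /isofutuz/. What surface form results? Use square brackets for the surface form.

[hizovudus]

(1) Velar Fronting: no change — [isofutuz]
(2) Glottal Epenthesis: [isofutuz] → [hisofutuz]
(3) Voicing Between Vowels: [hisofutuz] → [hizovuduz]
(4) Labial Nasal Assimilation: no change — [hizovuduz]
(5) Final Devoicing: [hizovuduz] → [hizovudus]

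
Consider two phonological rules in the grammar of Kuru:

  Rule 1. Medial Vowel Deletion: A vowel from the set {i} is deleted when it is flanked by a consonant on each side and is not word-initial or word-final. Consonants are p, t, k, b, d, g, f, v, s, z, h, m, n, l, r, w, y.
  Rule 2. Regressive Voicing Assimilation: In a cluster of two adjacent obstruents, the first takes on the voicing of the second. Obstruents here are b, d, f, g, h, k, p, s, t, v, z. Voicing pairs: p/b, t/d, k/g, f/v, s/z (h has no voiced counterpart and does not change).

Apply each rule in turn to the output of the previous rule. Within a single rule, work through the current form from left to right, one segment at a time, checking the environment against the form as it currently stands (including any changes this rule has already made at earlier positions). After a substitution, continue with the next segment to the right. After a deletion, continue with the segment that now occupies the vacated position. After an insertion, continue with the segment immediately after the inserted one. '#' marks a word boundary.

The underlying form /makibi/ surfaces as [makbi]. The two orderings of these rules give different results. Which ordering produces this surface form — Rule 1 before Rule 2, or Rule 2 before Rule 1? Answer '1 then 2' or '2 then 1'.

2 then 1

Order 1 then 2:
  1 Medial Vowel Deletion: [makibi] → [makbi]
  2 Regressive Voicing Assimilation: [makbi] → [magbi]
  result: [magbi]
Order 2 then 1:
  2 Regressive Voicing Assimilation: no change — [makibi]
  1 Medial Vowel Deletion: [makibi] → [makbi]
  result: [makbi]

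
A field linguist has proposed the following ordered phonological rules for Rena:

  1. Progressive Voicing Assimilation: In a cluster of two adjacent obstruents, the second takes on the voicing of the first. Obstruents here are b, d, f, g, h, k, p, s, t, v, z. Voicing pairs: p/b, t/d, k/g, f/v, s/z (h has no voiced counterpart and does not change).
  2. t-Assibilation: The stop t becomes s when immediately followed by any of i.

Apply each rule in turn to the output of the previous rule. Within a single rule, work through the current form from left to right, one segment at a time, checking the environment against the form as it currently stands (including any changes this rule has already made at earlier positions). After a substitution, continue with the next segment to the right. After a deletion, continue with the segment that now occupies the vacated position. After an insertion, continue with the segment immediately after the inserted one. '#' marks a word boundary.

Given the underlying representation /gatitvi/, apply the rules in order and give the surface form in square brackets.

1 Progressive Voicing Assimilation: [gatitvi] → [gatitfi]
2 t-Assibilation: [gatitfi] → [gasitfi]

[gasitfi]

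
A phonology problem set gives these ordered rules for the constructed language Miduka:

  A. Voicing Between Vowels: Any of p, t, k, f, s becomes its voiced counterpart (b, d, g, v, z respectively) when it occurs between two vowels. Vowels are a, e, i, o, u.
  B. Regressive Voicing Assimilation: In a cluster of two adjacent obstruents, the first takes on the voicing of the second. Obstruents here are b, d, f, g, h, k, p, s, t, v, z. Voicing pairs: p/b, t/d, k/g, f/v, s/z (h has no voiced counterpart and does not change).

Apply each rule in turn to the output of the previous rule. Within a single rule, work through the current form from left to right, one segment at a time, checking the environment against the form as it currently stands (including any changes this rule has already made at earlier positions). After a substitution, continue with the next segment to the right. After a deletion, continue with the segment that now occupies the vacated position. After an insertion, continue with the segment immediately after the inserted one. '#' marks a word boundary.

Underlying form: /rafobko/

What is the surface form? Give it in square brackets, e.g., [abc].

[ravopko]

A Voicing Between Vowels: [rafobko] → [ravobko]
B Regressive Voicing Assimilation: [ravobko] → [ravopko]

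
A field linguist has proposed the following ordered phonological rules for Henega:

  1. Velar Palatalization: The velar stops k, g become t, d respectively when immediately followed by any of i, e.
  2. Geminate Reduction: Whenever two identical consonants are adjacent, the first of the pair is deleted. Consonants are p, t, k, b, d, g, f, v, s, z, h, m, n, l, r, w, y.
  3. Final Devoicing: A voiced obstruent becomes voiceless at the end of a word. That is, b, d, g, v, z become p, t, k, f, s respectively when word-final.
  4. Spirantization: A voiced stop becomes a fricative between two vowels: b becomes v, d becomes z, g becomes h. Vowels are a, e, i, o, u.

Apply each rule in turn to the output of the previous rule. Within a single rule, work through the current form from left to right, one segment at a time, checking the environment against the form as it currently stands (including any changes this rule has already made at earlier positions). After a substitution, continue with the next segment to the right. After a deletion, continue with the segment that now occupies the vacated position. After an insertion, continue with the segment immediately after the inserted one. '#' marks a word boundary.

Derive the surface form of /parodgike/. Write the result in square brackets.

1 Velar Palatalization: [parodgike] → [paroddite]
2 Geminate Reduction: [paroddite] → [parodite]
3 Final Devoicing: no change — [parodite]
4 Spirantization: [parodite] → [parozite]

[parozite]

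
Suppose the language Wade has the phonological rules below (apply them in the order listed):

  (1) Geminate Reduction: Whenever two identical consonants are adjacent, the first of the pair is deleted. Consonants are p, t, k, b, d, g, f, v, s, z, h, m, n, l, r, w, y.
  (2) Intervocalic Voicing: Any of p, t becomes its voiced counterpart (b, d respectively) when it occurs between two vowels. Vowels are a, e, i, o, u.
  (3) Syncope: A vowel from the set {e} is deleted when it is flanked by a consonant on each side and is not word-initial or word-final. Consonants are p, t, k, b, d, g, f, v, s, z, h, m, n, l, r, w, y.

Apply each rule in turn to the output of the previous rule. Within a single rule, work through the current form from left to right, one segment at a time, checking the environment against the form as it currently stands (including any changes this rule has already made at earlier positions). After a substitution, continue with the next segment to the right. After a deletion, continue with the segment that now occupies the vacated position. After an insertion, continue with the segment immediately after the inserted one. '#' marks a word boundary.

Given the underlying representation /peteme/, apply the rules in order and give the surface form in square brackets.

(1) Geminate Reduction: no change — [peteme]
(2) Intervocalic Voicing: [peteme] → [pedeme]
(3) Syncope: [pedeme] → [pdme]

[pdme]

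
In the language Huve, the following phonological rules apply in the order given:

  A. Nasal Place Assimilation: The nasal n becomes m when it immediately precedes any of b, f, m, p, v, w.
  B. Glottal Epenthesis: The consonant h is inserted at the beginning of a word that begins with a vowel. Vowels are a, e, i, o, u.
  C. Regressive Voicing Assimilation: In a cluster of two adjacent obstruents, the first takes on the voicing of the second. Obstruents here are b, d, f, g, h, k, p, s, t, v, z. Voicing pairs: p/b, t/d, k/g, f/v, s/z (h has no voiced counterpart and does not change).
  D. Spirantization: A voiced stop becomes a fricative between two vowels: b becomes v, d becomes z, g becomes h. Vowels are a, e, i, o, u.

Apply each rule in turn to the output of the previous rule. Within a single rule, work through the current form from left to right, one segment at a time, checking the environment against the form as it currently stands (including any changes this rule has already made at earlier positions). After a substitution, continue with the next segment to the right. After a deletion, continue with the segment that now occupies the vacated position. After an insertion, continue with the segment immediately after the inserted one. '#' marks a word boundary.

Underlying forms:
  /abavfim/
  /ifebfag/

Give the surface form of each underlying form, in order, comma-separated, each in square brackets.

/abavfim/:
  A Nasal Place Assimilation: no change — [abavfim]
  B Glottal Epenthesis: [abavfim] → [habavfim]
  C Regressive Voicing Assimilation: [habavfim] → [habaffim]
  D Spirantization: [habaffim] → [havaffim]
/ifebfag/:
  A Nasal Place Assimilation: no change — [ifebfag]
  B Glottal Epenthesis: [ifebfag] → [hifebfag]
  C Regressive Voicing Assimilation: [hifebfag] → [hifepfag]
  D Spirantization: no change — [hifepfag]

[havaffim], [hifepfag]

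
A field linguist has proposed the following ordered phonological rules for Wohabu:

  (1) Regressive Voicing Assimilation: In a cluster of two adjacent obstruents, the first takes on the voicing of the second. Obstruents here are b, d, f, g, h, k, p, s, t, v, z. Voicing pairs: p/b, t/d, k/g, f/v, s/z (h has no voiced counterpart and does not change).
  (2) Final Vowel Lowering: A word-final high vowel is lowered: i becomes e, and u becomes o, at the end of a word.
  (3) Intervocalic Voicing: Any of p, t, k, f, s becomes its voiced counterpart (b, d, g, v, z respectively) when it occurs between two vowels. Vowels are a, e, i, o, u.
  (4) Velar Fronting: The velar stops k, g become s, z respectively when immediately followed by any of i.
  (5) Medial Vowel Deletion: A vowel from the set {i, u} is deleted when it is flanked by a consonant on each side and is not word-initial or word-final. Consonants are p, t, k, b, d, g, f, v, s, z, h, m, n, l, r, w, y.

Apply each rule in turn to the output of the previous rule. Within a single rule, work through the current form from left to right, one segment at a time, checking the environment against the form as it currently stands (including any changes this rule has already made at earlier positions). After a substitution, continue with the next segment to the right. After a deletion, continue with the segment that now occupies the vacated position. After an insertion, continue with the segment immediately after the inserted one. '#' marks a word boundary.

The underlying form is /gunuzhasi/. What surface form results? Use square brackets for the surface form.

(1) Regressive Voicing Assimilation: [gunuzhasi] → [gunushasi]
(2) Final Vowel Lowering: [gunushasi] → [gunushase]
(3) Intervocalic Voicing: [gunushase] → [gunushaze]
(4) Velar Fronting: no change — [gunushaze]
(5) Medial Vowel Deletion: [gunushaze] → [gnshaze]

[gnshaze]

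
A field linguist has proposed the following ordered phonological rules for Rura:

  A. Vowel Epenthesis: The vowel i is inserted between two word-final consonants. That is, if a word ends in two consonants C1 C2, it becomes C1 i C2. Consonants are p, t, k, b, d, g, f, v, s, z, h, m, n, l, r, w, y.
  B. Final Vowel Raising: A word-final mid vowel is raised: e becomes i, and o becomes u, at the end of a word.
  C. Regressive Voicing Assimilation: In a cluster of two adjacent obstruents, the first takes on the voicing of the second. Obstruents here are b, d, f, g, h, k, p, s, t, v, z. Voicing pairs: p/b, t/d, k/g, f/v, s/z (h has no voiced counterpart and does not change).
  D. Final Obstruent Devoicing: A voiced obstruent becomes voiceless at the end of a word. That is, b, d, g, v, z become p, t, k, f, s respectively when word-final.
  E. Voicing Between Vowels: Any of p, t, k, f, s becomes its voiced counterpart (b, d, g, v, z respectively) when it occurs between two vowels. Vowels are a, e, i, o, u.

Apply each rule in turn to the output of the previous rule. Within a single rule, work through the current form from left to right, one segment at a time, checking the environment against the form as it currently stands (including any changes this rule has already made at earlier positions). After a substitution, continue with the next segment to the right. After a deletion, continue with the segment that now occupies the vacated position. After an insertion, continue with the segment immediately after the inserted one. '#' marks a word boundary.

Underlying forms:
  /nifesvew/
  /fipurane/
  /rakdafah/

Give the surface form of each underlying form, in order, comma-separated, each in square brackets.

/nifesvew/:
  A Vowel Epenthesis: no change — [nifesvew]
  B Final Vowel Raising: no change — [nifesvew]
  C Regressive Voicing Assimilation: [nifesvew] → [nifezvew]
  D Final Obstruent Devoicing: no change — [nifezvew]
  E Voicing Between Vowels: [nifezvew] → [nivezvew]
/fipurane/:
  A Vowel Epenthesis: no change — [fipurane]
  B Final Vowel Raising: [fipurane] → [fipurani]
  C Regressive Voicing Assimilation: no change — [fipurani]
  D Final Obstruent Devoicing: no change — [fipurani]
  E Voicing Between Vowels: [fipurani] → [fiburani]
/rakdafah/:
  A Vowel Epenthesis: no change — [rakdafah]
  B Final Vowel Raising: no change — [rakdafah]
  C Regressive Voicing Assimilation: [rakdafah] → [ragdafah]
  D Final Obstruent Devoicing: no change — [ragdafah]
  E Voicing Between Vowels: [ragdafah] → [ragdavah]

[nivezvew], [fiburani], [ragdavah]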